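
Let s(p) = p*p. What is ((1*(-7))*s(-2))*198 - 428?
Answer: -5972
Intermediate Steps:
s(p) = p²
((1*(-7))*s(-2))*198 - 428 = ((1*(-7))*(-2)²)*198 - 428 = -7*4*198 - 428 = -28*198 - 428 = -5544 - 428 = -5972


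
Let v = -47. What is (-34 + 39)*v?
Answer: -235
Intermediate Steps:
(-34 + 39)*v = (-34 + 39)*(-47) = 5*(-47) = -235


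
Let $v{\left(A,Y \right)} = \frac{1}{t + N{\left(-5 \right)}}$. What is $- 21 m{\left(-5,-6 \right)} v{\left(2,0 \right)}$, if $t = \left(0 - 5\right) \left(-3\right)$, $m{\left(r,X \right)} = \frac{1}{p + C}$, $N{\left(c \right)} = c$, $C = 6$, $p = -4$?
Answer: $- \frac{21}{20} \approx -1.05$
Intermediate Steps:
$m{\left(r,X \right)} = \frac{1}{2}$ ($m{\left(r,X \right)} = \frac{1}{-4 + 6} = \frac{1}{2}$)
$t = 15$ ($t = \left(-5\right) \left(-3\right) = 15$)
$v{\left(A,Y \right)} = \frac{1}{10}$ ($v{\left(A,Y \right)} = \frac{1}{15 - 5} = \frac{1}{10}$)
$- 21 m{\left(-5,-6 \right)} v{\left(2,0 \right)} = \left(-21\right) \frac{1}{2} \cdot \frac{1}{10} = \left(- \frac{21}{2}\right) \frac{1}{10} = - \frac{21}{20}$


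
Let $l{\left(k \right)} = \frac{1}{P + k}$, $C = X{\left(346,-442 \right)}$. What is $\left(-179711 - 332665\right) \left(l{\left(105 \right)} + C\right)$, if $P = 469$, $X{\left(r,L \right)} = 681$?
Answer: $- \frac{100142608260}{287} \approx -3.4893 \cdot 10^{8}$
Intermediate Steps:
$C = 681$
$l{\left(k \right)} = \frac{1}{469 + k}$
$\left(-179711 - 332665\right) \left(l{\left(105 \right)} + C\right) = \left(-179711 - 332665\right) \left(\frac{1}{469 + 105} + 681\right) = - 512376 \left(\frac{1}{574} + 681\right) = \left(-512376\right) \frac{390895}{574} = - \frac{100142608260}{287}$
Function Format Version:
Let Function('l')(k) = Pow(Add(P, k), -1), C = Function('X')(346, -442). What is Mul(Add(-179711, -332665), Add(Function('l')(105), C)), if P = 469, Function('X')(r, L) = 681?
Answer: Rational(-100142608260, 287) ≈ -3.4893e+8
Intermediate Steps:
C = 681
Function('l')(k) = Pow(Add(469, k), -1)
Mul(Add(-179711, -332665), Add(Function('l')(105), C)) = Mul(Add(-179711, -332665), Add(Pow(Add(469, 105), -1), 681)) = Mul(-512376, Add(Pow(574, -1), 681)) = Mul(-512376, Add(Rational(1, 574), 681)) = Mul(-512376, Rational(390895, 574)) = Rational(-100142608260, 287)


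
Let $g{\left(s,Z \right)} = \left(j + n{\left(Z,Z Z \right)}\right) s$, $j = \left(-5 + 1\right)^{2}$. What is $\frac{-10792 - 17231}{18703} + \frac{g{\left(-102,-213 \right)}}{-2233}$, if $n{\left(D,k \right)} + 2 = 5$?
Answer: $- \frac{26328945}{41763799} \approx -0.63043$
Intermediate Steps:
$n{\left(D,k \right)} = 3$ ($n{\left(D,k \right)} = -2 + 5 = 3$)
$j = 16$ ($j = \left(-4\right)^{2} = 16$)
$g{\left(s,Z \right)} = 19 s$ ($g{\left(s,Z \right)} = \left(16 + 3\right) s = 19 s$)
$\frac{-10792 - 17231}{18703} + \frac{g{\left(-102,-213 \right)}}{-2233} = \frac{-10792 - 17231}{18703} + \frac{19 \left(-102\right)}{-2233} = \left(-10792 - 17231\right) \frac{1}{18703} - - \frac{1938}{2233} = \left(-28023\right) \frac{1}{18703} + \frac{1938}{2233} = - \frac{28023}{18703} + \frac{1938}{2233} = - \frac{26328945}{41763799}$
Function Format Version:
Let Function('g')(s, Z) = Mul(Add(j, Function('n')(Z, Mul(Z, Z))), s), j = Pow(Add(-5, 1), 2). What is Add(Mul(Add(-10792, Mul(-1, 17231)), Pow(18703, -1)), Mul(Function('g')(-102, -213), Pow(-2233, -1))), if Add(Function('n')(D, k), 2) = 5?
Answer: Rational(-26328945, 41763799) ≈ -0.63043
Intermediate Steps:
Function('n')(D, k) = 3 (Function('n')(D, k) = Add(-2, 5) = 3)
j = 16 (j = Pow(-4, 2) = 16)
Function('g')(s, Z) = Mul(19, s) (Function('g')(s, Z) = Mul(Add(16, 3), s) = Mul(19, s))
Add(Mul(Add(-10792, Mul(-1, 17231)), Pow(18703, -1)), Mul(Function('g')(-102, -213), Pow(-2233, -1))) = Add(Mul(Add(-10792, Mul(-1, 17231)), Pow(18703, -1)), Mul(Mul(19, -102), Pow(-2233, -1))) = Add(Mul(Add(-10792, -17231), Rational(1, 18703)), Mul(-1938, Rational(-1, 2233))) = Add(Mul(-28023, Rational(1, 18703)), Rational(1938, 2233)) = Add(Rational(-28023, 18703), Rational(1938, 2233)) = Rational(-26328945, 41763799)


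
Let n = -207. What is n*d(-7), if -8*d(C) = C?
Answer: -1449/8 ≈ -181.13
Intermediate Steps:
d(C) = -C/8
n*d(-7) = -(-207)*(-7)/8 = -207*7/8 = -1449/8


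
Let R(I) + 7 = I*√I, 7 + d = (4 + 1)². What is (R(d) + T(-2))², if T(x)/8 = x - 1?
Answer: 6793 - 3348*√2 ≈ 2058.2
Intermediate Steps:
T(x) = -8 + 8*x (T(x) = 8*(x - 1) = 8*(-1 + x) = -8 + 8*x)
d = 18 (d = -7 + (4 + 1)² = -7 + 5² = -7 + 25 = 18)
R(I) = -7 + I^(3/2) (R(I) = -7 + I*√I = -7 + I^(3/2))
(R(d) + T(-2))² = ((-7 + 18^(3/2)) + (-8 + 8*(-2)))² = ((-7 + 54*√2) + (-8 - 16))² = ((-7 + 54*√2) - 24)² = (-31 + 54*√2)²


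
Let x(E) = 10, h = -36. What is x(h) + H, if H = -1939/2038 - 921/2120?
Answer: 18608961/2160280 ≈ 8.6141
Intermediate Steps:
H = -2993839/2160280 (H = -1939*1/2038 - 921*1/2120 = -1939/2038 - 921/2120 = -2993839/2160280 ≈ -1.3859)
x(h) + H = 10 - 2993839/2160280 = 18608961/2160280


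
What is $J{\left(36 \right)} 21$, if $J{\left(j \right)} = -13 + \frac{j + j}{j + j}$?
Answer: $-252$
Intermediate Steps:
$J{\left(j \right)} = -12$ ($J{\left(j \right)} = -13 + \frac{2 j}{2 j} = -13 + 2 j \frac{1}{2 j} = -13 + 1 = -12$)
$J{\left(36 \right)} 21 = \left(-12\right) 21 = -252$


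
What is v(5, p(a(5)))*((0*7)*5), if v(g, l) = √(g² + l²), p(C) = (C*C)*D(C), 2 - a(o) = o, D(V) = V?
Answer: 0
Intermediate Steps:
a(o) = 2 - o
p(C) = C³ (p(C) = (C*C)*C = C²*C = C³)
v(5, p(a(5)))*((0*7)*5) = √(5² + ((2 - 1*5)³)²)*((0*7)*5) = √(25 + ((2 - 5)³)²)*(0*5) = √(25 + ((-3)³)²)*0 = √(25 + (-27)²)*0 = √(25 + 729)*0 = √754*0 = 0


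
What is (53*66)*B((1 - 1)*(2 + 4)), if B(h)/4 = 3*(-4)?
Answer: -167904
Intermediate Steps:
B(h) = -48 (B(h) = 4*(3*(-4)) = 4*(-12) = -48)
(53*66)*B((1 - 1)*(2 + 4)) = (53*66)*(-48) = 3498*(-48) = -167904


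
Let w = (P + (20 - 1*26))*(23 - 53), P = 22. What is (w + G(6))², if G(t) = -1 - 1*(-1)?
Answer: 230400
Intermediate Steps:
G(t) = 0 (G(t) = -1 + 1 = 0)
w = -480 (w = (22 + (20 - 1*26))*(23 - 53) = (22 + (20 - 26))*(-30) = (22 - 6)*(-30) = 16*(-30) = -480)
(w + G(6))² = (-480 + 0)² = (-480)² = 230400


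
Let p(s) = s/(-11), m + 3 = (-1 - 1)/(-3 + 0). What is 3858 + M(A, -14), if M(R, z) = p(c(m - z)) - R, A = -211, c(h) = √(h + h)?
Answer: 4069 - √210/33 ≈ 4068.6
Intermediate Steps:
m = -7/3 (m = -3 + (-1 - 1)/(-3 + 0) = -3 - 2/(-3) = -3 - 2*(-⅓) = -3 + ⅔ = -7/3 ≈ -2.3333)
c(h) = √2*√h (c(h) = √(2*h) = √2*√h)
p(s) = -s/11 (p(s) = s*(-1/11) = -s/11)
M(R, z) = -R - √2*√(-7/3 - z)/11 (M(R, z) = -√2*√(-7/3 - z)/11 - R = -R - √2*√(-7/3 - z)/11)
3858 + M(A, -14) = 3858 + (-1*(-211) - √(-42 - 18*(-14))/33) = 3858 + (211 - √(-42 + 252)/33) = 3858 + (211 - √210/33) = 4069 - √210/33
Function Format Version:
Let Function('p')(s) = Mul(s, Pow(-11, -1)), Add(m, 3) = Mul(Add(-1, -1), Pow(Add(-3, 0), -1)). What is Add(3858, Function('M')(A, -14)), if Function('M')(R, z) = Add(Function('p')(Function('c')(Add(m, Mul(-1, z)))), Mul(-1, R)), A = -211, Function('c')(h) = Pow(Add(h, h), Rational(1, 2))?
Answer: Add(4069, Mul(Rational(-1, 33), Pow(210, Rational(1, 2)))) ≈ 4068.6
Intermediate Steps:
m = Rational(-7, 3) (m = Add(-3, Mul(Add(-1, -1), Pow(Add(-3, 0), -1))) = Add(-3, Mul(-2, Pow(-3, -1))) = Add(-3, Mul(-2, Rational(-1, 3))) = Add(-3, Rational(2, 3)) = Rational(-7, 3) ≈ -2.3333)
Function('c')(h) = Mul(Pow(2, Rational(1, 2)), Pow(h, Rational(1, 2))) (Function('c')(h) = Pow(Mul(2, h), Rational(1, 2)) = Mul(Pow(2, Rational(1, 2)), Pow(h, Rational(1, 2))))
Function('p')(s) = Mul(Rational(-1, 11), s) (Function('p')(s) = Mul(s, Rational(-1, 11)) = Mul(Rational(-1, 11), s))
Function('M')(R, z) = Add(Mul(-1, R), Mul(Rational(-1, 11), Pow(2, Rational(1, 2)), Pow(Add(Rational(-7, 3), Mul(-1, z)), Rational(1, 2)))) (Function('M')(R, z) = Add(Mul(Rational(-1, 11), Mul(Pow(2, Rational(1, 2)), Pow(Add(Rational(-7, 3), Mul(-1, z)), Rational(1, 2)))), Mul(-1, R)) = Add(Mul(Rational(-1, 11), Pow(2, Rational(1, 2)), Pow(Add(Rational(-7, 3), Mul(-1, z)), Rational(1, 2))), Mul(-1, R)) = Add(Mul(-1, R), Mul(Rational(-1, 11), Pow(2, Rational(1, 2)), Pow(Add(Rational(-7, 3), Mul(-1, z)), Rational(1, 2)))))
Add(3858, Function('M')(A, -14)) = Add(3858, Add(Mul(-1, -211), Mul(Rational(-1, 33), Pow(Add(-42, Mul(-18, -14)), Rational(1, 2))))) = Add(3858, Add(211, Mul(Rational(-1, 33), Pow(Add(-42, 252), Rational(1, 2))))) = Add(3858, Add(211, Mul(Rational(-1, 33), Pow(210, Rational(1, 2))))) = Add(4069, Mul(Rational(-1, 33), Pow(210, Rational(1, 2))))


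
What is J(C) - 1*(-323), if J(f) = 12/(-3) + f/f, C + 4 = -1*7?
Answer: 320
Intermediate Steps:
C = -11 (C = -4 - 1*7 = -4 - 7 = -11)
J(f) = -3 (J(f) = 12*(-⅓) + 1 = -4 + 1 = -3)
J(C) - 1*(-323) = -3 - 1*(-323) = -3 + 323 = 320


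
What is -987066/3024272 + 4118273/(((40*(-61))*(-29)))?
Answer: 96757288532/1671855365 ≈ 57.874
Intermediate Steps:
-987066/3024272 + 4118273/(((40*(-61))*(-29))) = -987066*1/3024272 + 4118273/((-2440*(-29))) = -493533/1512136 + 4118273/70760 = 96757288532/1671855365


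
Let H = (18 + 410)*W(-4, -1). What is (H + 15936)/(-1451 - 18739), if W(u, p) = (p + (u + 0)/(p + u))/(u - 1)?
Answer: -199414/252375 ≈ -0.79015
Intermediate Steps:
W(u, p) = (p + u/(p + u))/(-1 + u)
H = 428/25 (H = (18 + 410)*((-4 + (-1)² - 1*(-4))/((-4)² - 1*(-1) - 1*(-4) - 1*(-4))) = 428*((-4 + 1 + 4)/(16 + 1 + 4 + 4)) = 428*(1/25) = 428/25 ≈ 17.120)
(H + 15936)/(-1451 - 18739) = (428/25 + 15936)/(-1451 - 18739) = (398828/25)/(-20190) = (398828/25)*(-1/20190) = -199414/252375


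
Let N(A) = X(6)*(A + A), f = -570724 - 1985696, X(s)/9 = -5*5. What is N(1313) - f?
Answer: 1965570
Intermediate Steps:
X(s) = -225 (X(s) = 9*(-5*5) = 9*(-25) = -225)
f = -2556420
N(A) = -450*A (N(A) = -225*(A + A) = -450*A)
N(1313) - f = -450*1313 - 1*(-2556420) = -590850 + 2556420 = 1965570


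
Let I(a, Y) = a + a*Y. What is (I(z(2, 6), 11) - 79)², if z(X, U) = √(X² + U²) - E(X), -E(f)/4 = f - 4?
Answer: 36385 - 8400*√10 ≈ 9821.9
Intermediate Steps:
E(f) = 16 - 4*f (E(f) = -4*(f - 4) = -4*(-4 + f) = 16 - 4*f)
z(X, U) = -16 + √(U² + X²) + 4*X (z(X, U) = √(X² + U²) - (16 - 4*X) = √(U² + X²) + (-16 + 4*X) = -16 + √(U² + X²) + 4*X)
I(a, Y) = a + Y*a
(I(z(2, 6), 11) - 79)² = ((-16 + √(6² + 2²) + 4*2)*(1 + 11) - 79)² = ((-16 + √(36 + 4) + 8)*12 - 79)² = ((-16 + √40 + 8)*12 - 79)² = ((-16 + 2*√10 + 8)*12 - 79)² = ((-8 + 2*√10)*12 - 79)² = ((-96 + 24*√10) - 79)² = (-175 + 24*√10)²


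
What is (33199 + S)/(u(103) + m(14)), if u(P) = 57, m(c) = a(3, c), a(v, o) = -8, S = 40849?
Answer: 74048/49 ≈ 1511.2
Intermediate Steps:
m(c) = -8
(33199 + S)/(u(103) + m(14)) = (33199 + 40849)/(57 - 8) = 74048/49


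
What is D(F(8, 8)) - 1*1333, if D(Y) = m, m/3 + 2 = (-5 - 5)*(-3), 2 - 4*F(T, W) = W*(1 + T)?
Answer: -1249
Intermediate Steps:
F(T, W) = ½ - W*(1 + T)/4
m = 84 (m = -6 + 3*((-5 - 5)*(-3)) = -6 + 3*(-10*(-3)) = -6 + 3*30 = -6 + 90 = 84)
D(Y) = 84
D(F(8, 8)) - 1*1333 = 84 - 1*1333 = 84 - 1333 = -1249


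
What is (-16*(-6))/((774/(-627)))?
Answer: -3344/43 ≈ -77.767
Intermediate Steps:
(-16*(-6))/((774/(-627))) = 96/((774*(-1/627))) = 96/(-258/209) = 96*(-209/258) = -3344/43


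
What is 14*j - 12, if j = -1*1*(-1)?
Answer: 2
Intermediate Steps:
j = 1 (j = -1*(-1) = 1)
14*j - 12 = 14*1 - 12 = 14 - 12 = 2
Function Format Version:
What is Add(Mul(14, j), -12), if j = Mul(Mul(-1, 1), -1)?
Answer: 2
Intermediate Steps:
j = 1 (j = Mul(-1, -1) = 1)
Add(Mul(14, j), -12) = Add(Mul(14, 1), -12) = Add(14, -12) = 2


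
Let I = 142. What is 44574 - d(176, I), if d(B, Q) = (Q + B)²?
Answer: -56550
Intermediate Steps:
d(B, Q) = (B + Q)²
44574 - d(176, I) = 44574 - (176 + 142)² = 44574 - 1*318² = 44574 - 1*101124 = 44574 - 101124 = -56550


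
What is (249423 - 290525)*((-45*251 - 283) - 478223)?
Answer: 20131800702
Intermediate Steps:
(249423 - 290525)*((-45*251 - 283) - 478223) = -41102*((-11295 - 283) - 478223) = -41102*(-11578 - 478223) = -41102*(-489801) = 20131800702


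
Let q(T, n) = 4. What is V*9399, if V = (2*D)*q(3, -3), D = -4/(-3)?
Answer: 100256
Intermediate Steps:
D = 4/3 (D = -4*(-1/3) = 4/3 ≈ 1.3333)
V = 32/3 (V = (2*(4/3))*4 = (8/3)*4 = 32/3 ≈ 10.667)
V*9399 = (32/3)*9399 = 100256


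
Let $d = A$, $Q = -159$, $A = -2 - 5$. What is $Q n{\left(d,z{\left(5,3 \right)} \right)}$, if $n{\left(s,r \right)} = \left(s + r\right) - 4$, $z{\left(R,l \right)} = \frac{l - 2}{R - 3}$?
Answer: $\frac{3339}{2} \approx 1669.5$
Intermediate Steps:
$z{\left(R,l \right)} = \frac{-2 + l}{-3 + R}$
$A = -7$
$d = -7$
$n{\left(s,r \right)} = -4 + r + s$ ($n{\left(s,r \right)} = \left(r + s\right) - 4 = -4 + r + s$)
$Q n{\left(d,z{\left(5,3 \right)} \right)} = - 159 \left(-4 + \frac{-2 + 3}{-3 + 5} - 7\right) = - 159 \left(-4 + \frac{1}{2} \cdot 1 - 7\right) = - 159 \left(-4 + \frac{1}{2} - 7\right) = \left(-159\right) \left(- \frac{21}{2}\right) = \frac{3339}{2}$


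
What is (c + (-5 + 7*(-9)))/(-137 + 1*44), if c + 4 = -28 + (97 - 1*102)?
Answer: 35/31 ≈ 1.1290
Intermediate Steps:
c = -37 (c = -4 + (-28 + (97 - 1*102)) = -4 + (-28 + (97 - 102)) = -4 + (-28 - 5) = -4 - 33 = -37)
(c + (-5 + 7*(-9)))/(-137 + 1*44) = (-37 + (-5 + 7*(-9)))/(-137 + 1*44) = (-37 + (-5 - 63))/(-137 + 44) = (-37 - 68)/(-93) = -105*(-1/93) = 35/31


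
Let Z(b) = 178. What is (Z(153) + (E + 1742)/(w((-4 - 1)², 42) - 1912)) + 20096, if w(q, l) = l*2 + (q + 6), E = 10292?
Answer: 36420344/1797 ≈ 20267.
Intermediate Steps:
w(q, l) = 6 + q + 2*l (w(q, l) = 2*l + (6 + q) = 6 + q + 2*l)
(Z(153) + (E + 1742)/(w((-4 - 1)², 42) - 1912)) + 20096 = (178 + (10292 + 1742)/((6 + (-4 - 1)² + 2*42) - 1912)) + 20096 = (178 + 12034/((6 + (-5)² + 84) - 1912)) + 20096 = (178 + 12034/((6 + 25 + 84) - 1912)) + 20096 = (178 + 12034/(115 - 1912)) + 20096 = (178 + 12034/(-1797)) + 20096 = (178 + 12034*(-1/1797)) + 20096 = (178 - 12034/1797) + 20096 = 307832/1797 + 20096 = 36420344/1797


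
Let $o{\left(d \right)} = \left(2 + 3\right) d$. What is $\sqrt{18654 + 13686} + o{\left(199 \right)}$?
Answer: $995 + 14 \sqrt{165} \approx 1174.8$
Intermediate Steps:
$o{\left(d \right)} = 5 d$
$\sqrt{18654 + 13686} + o{\left(199 \right)} = \sqrt{18654 + 13686} + 5 \cdot 199 = \sqrt{32340} + 995 = 14 \sqrt{165} + 995 = 995 + 14 \sqrt{165}$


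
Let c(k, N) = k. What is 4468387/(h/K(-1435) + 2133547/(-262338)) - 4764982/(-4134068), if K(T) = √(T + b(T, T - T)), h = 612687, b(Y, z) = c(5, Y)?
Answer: (191470178388027573*√1430 + 1732466054381616716305*I)/(2067034*(-1525486105*I + 80365541103*√1430)) ≈ 1.0142 + 275.79*I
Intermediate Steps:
b(Y, z) = 5
K(T) = √(5 + T) (K(T) = √(T + 5) = √(5 + T))
4468387/(h/K(-1435) + 2133547/(-262338)) - 4764982/(-4134068) = 4468387/(612687/(√(5 - 1435)) + 2133547/(-262338)) - 4764982/(-4134068) = 4468387/(612687/(√(-1430)) + 2133547*(-1/262338)) - 4764982*(-1/4134068) = 4468387/(612687/((I*√1430)) - 2133547/262338) + 2382491/2067034 = 4468387/(612687*(-I*√1430/1430) - 2133547/262338) + 2382491/2067034 = 4468387/(-612687*I*√1430/1430 - 2133547/262338) + 2382491/2067034 = 4468387/(-2133547/262338 - 612687*I*√1430/1430) + 2382491/2067034 = 2382491/2067034 + 4468387/(-2133547/262338 - 612687*I*√1430/1430)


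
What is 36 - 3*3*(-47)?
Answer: 459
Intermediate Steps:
36 - 3*3*(-47) = 36 - 9*(-47) = 36 + 423 = 459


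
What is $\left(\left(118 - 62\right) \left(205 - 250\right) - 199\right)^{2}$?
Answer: $7392961$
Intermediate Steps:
$\left(\left(118 - 62\right) \left(205 - 250\right) - 199\right)^{2} = \left(56 \left(-45\right) - 199\right)^{2} = \left(-2520 - 199\right)^{2} = \left(-2719\right)^{2} = 7392961$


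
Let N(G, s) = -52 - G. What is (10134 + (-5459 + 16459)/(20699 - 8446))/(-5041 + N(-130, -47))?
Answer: -124182902/60811639 ≈ -2.0421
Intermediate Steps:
(10134 + (-5459 + 16459)/(20699 - 8446))/(-5041 + N(-130, -47)) = (10134 + (-5459 + 16459)/(20699 - 8446))/(-5041 + (-52 - 1*(-130))) = (10134 + 11000/12253)/(-5041 + (-52 + 130)) = (10134 + 11000*(1/12253))/(-5041 + 78) = (10134 + 11000/12253)/(-4963) = (124182902/12253)*(-1/4963) = -124182902/60811639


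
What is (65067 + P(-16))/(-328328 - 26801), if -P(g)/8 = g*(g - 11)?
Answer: -61611/355129 ≈ -0.17349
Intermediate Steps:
P(g) = -8*g*(-11 + g) (P(g) = -8*g*(g - 11) = -8*g*(-11 + g))
(65067 + P(-16))/(-328328 - 26801) = (65067 + 8*(-16)*(11 - 1*(-16)))/(-328328 - 26801) = (65067 + 8*(-16)*(11 + 16))/(-355129) = (65067 + 8*(-16)*27)*(-1/355129) = (65067 - 3456)*(-1/355129) = 61611*(-1/355129) = -61611/355129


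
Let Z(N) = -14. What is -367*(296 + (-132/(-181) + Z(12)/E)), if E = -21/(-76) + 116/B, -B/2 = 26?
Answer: -38980442580/349511 ≈ -1.1153e+5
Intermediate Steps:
B = -52 (B = -2*26 = -52)
E = -1931/988 (E = -21/(-76) + 116/(-52) = -21*(-1/76) + 116*(-1/52) = 21/76 - 29/13 = -1931/988 ≈ -1.9545)
-367*(296 + (-132/(-181) + Z(12)/E)) = -367*(296 + (-132/(-181) - 14/(-1931/988))) = -367*(296 + (-132*(-1/181) - 14*(-988/1931))) = -367*(296 + (132/181 + 13832/1931)) = -367*(296 + 2758484/349511) = -367*106213740/349511 = -38980442580/349511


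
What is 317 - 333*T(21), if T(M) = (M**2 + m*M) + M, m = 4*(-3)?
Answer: -69613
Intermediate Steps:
m = -12
T(M) = M**2 - 11*M (T(M) = (M**2 - 12*M) + M = M**2 - 11*M)
317 - 333*T(21) = 317 - 6993*(-11 + 21) = 317 - 6993*10 = 317 - 333*210 = 317 - 69930 = -69613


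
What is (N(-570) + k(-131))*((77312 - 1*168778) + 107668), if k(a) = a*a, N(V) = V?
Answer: 268807382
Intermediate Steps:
k(a) = a²
(N(-570) + k(-131))*((77312 - 1*168778) + 107668) = (-570 + (-131)²)*((77312 - 1*168778) + 107668) = (-570 + 17161)*((77312 - 168778) + 107668) = 16591*(-91466 + 107668) = 16591*16202 = 268807382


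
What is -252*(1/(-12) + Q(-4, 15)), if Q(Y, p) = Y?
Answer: 1029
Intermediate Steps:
-252*(1/(-12) + Q(-4, 15)) = -252*(1/(-12) - 4) = -252*(-1/12 - 4) = -252*(-49/12) = 1029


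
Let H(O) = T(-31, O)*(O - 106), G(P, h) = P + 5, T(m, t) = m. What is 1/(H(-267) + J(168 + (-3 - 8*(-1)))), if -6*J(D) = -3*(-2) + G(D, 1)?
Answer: 3/34597 ≈ 8.6713e-5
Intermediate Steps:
G(P, h) = 5 + P
H(O) = 3286 - 31*O (H(O) = -31*(O - 106) = -31*(-106 + O) = 3286 - 31*O)
J(D) = -11/6 - D/6 (J(D) = -(-3*(-2) + (5 + D))/6 = -(6 + (5 + D))/6 = -(11 + D)/6 = -11/6 - D/6)
1/(H(-267) + J(168 + (-3 - 8*(-1)))) = 1/((3286 - 31*(-267)) + (-11/6 - (168 + (-3 - 8*(-1)))/6)) = 1/((3286 + 8277) + (-11/6 - (168 + (-3 + 8))/6)) = 1/(11563 + (-11/6 - (168 + 5)/6)) = 1/(11563 + (-11/6 - ⅙*173)) = 1/(11563 + (-11/6 - 173/6)) = 1/(11563 - 92/3) = 1/(34597/3) = 3/34597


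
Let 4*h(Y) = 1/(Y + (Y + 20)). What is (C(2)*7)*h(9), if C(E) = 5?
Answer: 35/152 ≈ 0.23026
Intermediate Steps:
h(Y) = 1/(4*(20 + 2*Y)) (h(Y) = 1/(4*(Y + (Y + 20))) = 1/(4*(Y + (20 + Y))) = 1/(4*(20 + 2*Y)))
(C(2)*7)*h(9) = (5*7)*(1/(8*(10 + 9))) = 35*((1/8)/19) = 35*((1/8)*(1/19)) = 35*(1/152) = 35/152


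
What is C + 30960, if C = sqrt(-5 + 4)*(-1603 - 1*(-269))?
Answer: 30960 - 1334*I ≈ 30960.0 - 1334.0*I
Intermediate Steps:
C = -1334*I (C = sqrt(-1)*(-1603 + 269) = I*(-1334) = -1334*I ≈ -1334.0*I)
C + 30960 = -1334*I + 30960 = 30960 - 1334*I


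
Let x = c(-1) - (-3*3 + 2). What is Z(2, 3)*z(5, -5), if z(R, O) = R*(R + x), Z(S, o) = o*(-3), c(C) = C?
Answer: -495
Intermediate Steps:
x = 6 (x = -1 - (-3*3 + 2) = -1 - (-9 + 2) = -1 - 1*(-7) = -1 + 7 = 6)
Z(S, o) = -3*o
z(R, O) = R*(6 + R) (z(R, O) = R*(R + 6) = R*(6 + R))
Z(2, 3)*z(5, -5) = (-3*3)*(5*(6 + 5)) = -45*11 = -9*55 = -495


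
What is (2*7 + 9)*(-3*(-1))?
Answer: 69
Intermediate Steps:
(2*7 + 9)*(-3*(-1)) = (14 + 9)*3 = 23*3 = 69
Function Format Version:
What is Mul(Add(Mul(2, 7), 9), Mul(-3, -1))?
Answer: 69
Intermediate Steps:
Mul(Add(Mul(2, 7), 9), Mul(-3, -1)) = Mul(Add(14, 9), 3) = Mul(23, 3) = 69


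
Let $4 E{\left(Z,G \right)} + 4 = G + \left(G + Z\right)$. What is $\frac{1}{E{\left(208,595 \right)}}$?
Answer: $\frac{2}{697} \approx 0.0028694$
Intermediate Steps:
$E{\left(Z,G \right)} = -1 + \frac{G}{2} + \frac{Z}{4}$ ($E{\left(Z,G \right)} = -1 + \frac{G + \left(G + Z\right)}{4} = -1 + \frac{Z + 2 G}{4} = -1 + \left(\frac{G}{2} + \frac{Z}{4}\right) = -1 + \frac{G}{2} + \frac{Z}{4}$)
$\frac{1}{E{\left(208,595 \right)}} = \frac{1}{-1 + \frac{1}{2} \cdot 595 + \frac{1}{4} \cdot 208} = \frac{1}{-1 + \frac{595}{2} + 52} = \frac{1}{\frac{697}{2}} = \frac{2}{697}$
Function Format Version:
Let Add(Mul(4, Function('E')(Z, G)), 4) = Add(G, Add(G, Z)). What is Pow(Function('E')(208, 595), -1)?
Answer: Rational(2, 697) ≈ 0.0028694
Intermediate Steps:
Function('E')(Z, G) = Add(-1, Mul(Rational(1, 2), G), Mul(Rational(1, 4), Z)) (Function('E')(Z, G) = Add(-1, Mul(Rational(1, 4), Add(G, Add(G, Z)))) = Add(-1, Mul(Rational(1, 4), Add(Z, Mul(2, G)))) = Add(-1, Add(Mul(Rational(1, 2), G), Mul(Rational(1, 4), Z))) = Add(-1, Mul(Rational(1, 2), G), Mul(Rational(1, 4), Z)))
Pow(Function('E')(208, 595), -1) = Pow(Add(-1, Mul(Rational(1, 2), 595), Mul(Rational(1, 4), 208)), -1) = Pow(Add(-1, Rational(595, 2), 52), -1) = Pow(Rational(697, 2), -1) = Rational(2, 697)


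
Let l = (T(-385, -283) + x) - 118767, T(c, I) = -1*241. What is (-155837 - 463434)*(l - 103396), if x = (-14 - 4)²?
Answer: 137527703680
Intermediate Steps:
T(c, I) = -241
x = 324 (x = (-18)² = 324)
l = -118684 (l = (-241 + 324) - 118767 = 83 - 118767 = -118684)
(-155837 - 463434)*(l - 103396) = (-155837 - 463434)*(-118684 - 103396) = -619271*(-222080) = 137527703680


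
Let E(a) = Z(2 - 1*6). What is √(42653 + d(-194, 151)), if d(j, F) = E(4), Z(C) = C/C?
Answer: √42654 ≈ 206.53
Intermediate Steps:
Z(C) = 1
E(a) = 1
d(j, F) = 1
√(42653 + d(-194, 151)) = √(42653 + 1) = √42654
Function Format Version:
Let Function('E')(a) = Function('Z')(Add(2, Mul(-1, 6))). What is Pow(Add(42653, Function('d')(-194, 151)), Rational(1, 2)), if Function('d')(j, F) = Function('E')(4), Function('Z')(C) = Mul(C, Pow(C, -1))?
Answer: Pow(42654, Rational(1, 2)) ≈ 206.53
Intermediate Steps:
Function('Z')(C) = 1
Function('E')(a) = 1
Function('d')(j, F) = 1
Pow(Add(42653, Function('d')(-194, 151)), Rational(1, 2)) = Pow(Add(42653, 1), Rational(1, 2)) = Pow(42654, Rational(1, 2))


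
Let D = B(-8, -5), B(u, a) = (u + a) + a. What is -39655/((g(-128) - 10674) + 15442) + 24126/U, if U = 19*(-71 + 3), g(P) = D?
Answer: -218201/8075 ≈ -27.022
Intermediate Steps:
B(u, a) = u + 2*a (B(u, a) = (a + u) + a = u + 2*a)
D = -18 (D = -8 + 2*(-5) = -8 - 10 = -18)
g(P) = -18
U = -1292 (U = 19*(-68) = -1292)
-39655/((g(-128) - 10674) + 15442) + 24126/U = -39655/((-18 - 10674) + 15442) + 24126/(-1292) = -39655/(-10692 + 15442) + 24126*(-1/1292) = -39655/4750 - 12063/646 = -39655*1/4750 - 12063/646 = -7931/950 - 12063/646 = -218201/8075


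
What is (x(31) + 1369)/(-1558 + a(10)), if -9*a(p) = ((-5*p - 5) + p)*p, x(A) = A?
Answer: -350/377 ≈ -0.92838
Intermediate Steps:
a(p) = -p*(-5 - 4*p)/9 (a(p) = -((-5*p - 5) + p)*p/9 = -((-5 - 5*p) + p)*p/9 = -(-5 - 4*p)*p/9 = -p*(-5 - 4*p)/9)
(x(31) + 1369)/(-1558 + a(10)) = (31 + 1369)/(-1558 + (1/9)*10*(5 + 4*10)) = 1400/(-1558 + (1/9)*10*(5 + 40)) = 1400/(-1558 + (1/9)*10*45) = 1400/(-1558 + 50) = 1400/(-1508) = 1400*(-1/1508) = -350/377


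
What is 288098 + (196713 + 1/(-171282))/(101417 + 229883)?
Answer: 3269672807080573/11349145320 ≈ 2.8810e+5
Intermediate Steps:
288098 + (196713 + 1/(-171282))/(101417 + 229883) = 288098 + (196713 - 1/171282)/331300 = 288098 + (33693396065/171282)*(1/331300) = 288098 + 6738679213/11349145320 = 3269672807080573/11349145320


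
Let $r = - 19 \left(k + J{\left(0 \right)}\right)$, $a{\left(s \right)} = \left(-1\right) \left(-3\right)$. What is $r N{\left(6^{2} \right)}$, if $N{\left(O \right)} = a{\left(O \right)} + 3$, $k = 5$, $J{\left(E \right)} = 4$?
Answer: $-1026$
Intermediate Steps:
$a{\left(s \right)} = 3$
$r = -171$ ($r = - 19 \left(5 + 4\right) = \left(-19\right) 9 = -171$)
$N{\left(O \right)} = 6$ ($N{\left(O \right)} = 3 + 3 = 6$)
$r N{\left(6^{2} \right)} = \left(-171\right) 6 = -1026$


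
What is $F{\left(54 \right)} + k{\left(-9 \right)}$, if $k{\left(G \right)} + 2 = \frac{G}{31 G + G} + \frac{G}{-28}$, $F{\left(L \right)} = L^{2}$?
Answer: $\frac{652815}{224} \approx 2914.4$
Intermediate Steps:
$k{\left(G \right)} = - \frac{63}{32} - \frac{G}{28}$ ($k{\left(G \right)} = -2 + \left(\frac{G}{31 G + G} + \frac{G}{-28}\right) = -2 + \left(\frac{G}{32 G} + G \left(- \frac{1}{28}\right)\right) = -2 + \left(G \frac{1}{32 G} - \frac{G}{28}\right) = -2 - \left(- \frac{1}{32} + \frac{G}{28}\right) = - \frac{63}{32} - \frac{G}{28}$)
$F{\left(54 \right)} + k{\left(-9 \right)} = 54^{2} - \frac{369}{224} = 2916 + \left(- \frac{63}{32} + \frac{9}{28}\right) = 2916 - \frac{369}{224} = \frac{652815}{224}$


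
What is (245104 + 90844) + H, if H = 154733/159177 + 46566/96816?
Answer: 862879475372641/2568480072 ≈ 3.3595e+5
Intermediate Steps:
H = 3732144385/2568480072 (H = 154733*(1/159177) + 46566*(1/96816) = 154733/159177 + 7761/16136 = 3732144385/2568480072 ≈ 1.4531)
(245104 + 90844) + H = (245104 + 90844) + 3732144385/2568480072 = 335948 + 3732144385/2568480072 = 862879475372641/2568480072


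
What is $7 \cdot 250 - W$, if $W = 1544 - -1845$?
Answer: $-1639$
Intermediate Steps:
$W = 3389$ ($W = 1544 + 1845 = 3389$)
$7 \cdot 250 - W = 7 \cdot 250 - 3389 = 1750 - 3389 = -1639$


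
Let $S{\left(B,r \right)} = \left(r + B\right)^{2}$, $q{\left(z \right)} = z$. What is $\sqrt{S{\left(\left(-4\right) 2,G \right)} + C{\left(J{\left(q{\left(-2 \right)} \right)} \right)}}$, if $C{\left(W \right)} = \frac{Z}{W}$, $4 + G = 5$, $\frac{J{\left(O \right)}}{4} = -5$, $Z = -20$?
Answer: $5 \sqrt{2} \approx 7.0711$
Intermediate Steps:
$J{\left(O \right)} = -20$ ($J{\left(O \right)} = 4 \left(-5\right) = -20$)
$G = 1$ ($G = -4 + 5 = 1$)
$S{\left(B,r \right)} = \left(B + r\right)^{2}$
$C{\left(W \right)} = - \frac{20}{W}$
$\sqrt{S{\left(\left(-4\right) 2,G \right)} + C{\left(J{\left(q{\left(-2 \right)} \right)} \right)}} = \sqrt{\left(\left(-4\right) 2 + 1\right)^{2} - \frac{20}{-20}} = \sqrt{\left(-8 + 1\right)^{2} - -1} = \sqrt{\left(-7\right)^{2} + 1} = \sqrt{49 + 1} = \sqrt{50} = 5 \sqrt{2}$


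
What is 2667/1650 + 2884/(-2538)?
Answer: 335041/697950 ≈ 0.48004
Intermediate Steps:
2667/1650 + 2884/(-2538) = 2667*(1/1650) + 2884*(-1/2538) = 889/550 - 1442/1269 = 335041/697950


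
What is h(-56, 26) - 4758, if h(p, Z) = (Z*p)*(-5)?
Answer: 2522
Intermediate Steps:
h(p, Z) = -5*Z*p
h(-56, 26) - 4758 = -5*26*(-56) - 4758 = 7280 - 4758 = 2522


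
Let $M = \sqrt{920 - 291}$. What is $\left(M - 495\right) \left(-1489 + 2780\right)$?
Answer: $-639045 + 1291 \sqrt{629} \approx -6.0667 \cdot 10^{5}$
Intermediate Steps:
$M = \sqrt{629} \approx 25.08$
$\left(M - 495\right) \left(-1489 + 2780\right) = \left(\sqrt{629} - 495\right) \left(-1489 + 2780\right) = \left(-495 + \sqrt{629}\right) 1291 = -639045 + 1291 \sqrt{629}$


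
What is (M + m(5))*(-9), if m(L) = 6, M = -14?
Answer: 72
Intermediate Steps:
(M + m(5))*(-9) = (-14 + 6)*(-9) = -8*(-9) = 72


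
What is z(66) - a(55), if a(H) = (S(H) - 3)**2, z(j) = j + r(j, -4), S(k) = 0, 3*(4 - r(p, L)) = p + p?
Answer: 17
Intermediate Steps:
r(p, L) = 4 - 2*p/3 (r(p, L) = 4 - (p + p)/3 = 4 - 2*p/3)
z(j) = 4 + j/3 (z(j) = j + (4 - 2*j/3) = 4 + j/3)
a(H) = 9 (a(H) = (0 - 3)**2 = (-3)**2 = 9)
z(66) - a(55) = (4 + (1/3)*66) - 1*9 = (4 + 22) - 9 = 26 - 9 = 17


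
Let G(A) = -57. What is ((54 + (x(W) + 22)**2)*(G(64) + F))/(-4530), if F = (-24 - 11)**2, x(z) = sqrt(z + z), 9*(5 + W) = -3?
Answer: -923888/6795 - 102784*I*sqrt(6)/6795 ≈ -135.97 - 37.052*I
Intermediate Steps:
W = -16/3 (W = -5 + (1/9)*(-3) = -5 - 1/3 = -16/3 ≈ -5.3333)
x(z) = sqrt(2)*sqrt(z) (x(z) = sqrt(2*z) = sqrt(2)*sqrt(z))
F = 1225 (F = (-35)**2 = 1225)
((54 + (x(W) + 22)**2)*(G(64) + F))/(-4530) = ((54 + (sqrt(2)*sqrt(-16/3) + 22)**2)*(-57 + 1225))/(-4530) = ((54 + (sqrt(2)*(4*I*sqrt(3)/3) + 22)**2)*1168)*(-1/4530) = ((54 + (4*I*sqrt(6)/3 + 22)**2)*1168)*(-1/4530) = ((54 + (22 + 4*I*sqrt(6)/3)**2)*1168)*(-1/4530) = (63072 + 1168*(22 + 4*I*sqrt(6)/3)**2)*(-1/4530) = -10512/755 - 584*(22 + 4*I*sqrt(6)/3)**2/2265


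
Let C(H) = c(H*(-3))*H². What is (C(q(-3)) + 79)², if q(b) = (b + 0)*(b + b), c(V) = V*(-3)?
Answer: 2763289489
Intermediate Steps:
c(V) = -3*V
q(b) = 2*b² (q(b) = b*(2*b) = 2*b²)
C(H) = 9*H³ (C(H) = (-3*H*(-3))*H² = (-(-9)*H)*H² = (9*H)*H² = 9*H³)
(C(q(-3)) + 79)² = (9*(2*(-3)²)³ + 79)² = (9*(2*9)³ + 79)² = (9*18³ + 79)² = (9*5832 + 79)² = (52488 + 79)² = 52567² = 2763289489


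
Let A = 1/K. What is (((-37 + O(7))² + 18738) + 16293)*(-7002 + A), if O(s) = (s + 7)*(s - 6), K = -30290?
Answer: -754194106036/3029 ≈ -2.4899e+8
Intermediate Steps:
O(s) = (-6 + s)*(7 + s) (O(s) = (7 + s)*(-6 + s) = (-6 + s)*(7 + s))
A = -1/30290 (A = 1/(-30290) = -1/30290 ≈ -3.3014e-5)
(((-37 + O(7))² + 18738) + 16293)*(-7002 + A) = (((-37 + (-42 + 7 + 7²))² + 18738) + 16293)*(-7002 - 1/30290) = (((-37 + (-42 + 7 + 49))² + 18738) + 16293)*(-212090581/30290) = (((-37 + 14)² + 18738) + 16293)*(-212090581/30290) = (((-23)² + 18738) + 16293)*(-212090581/30290) = ((529 + 18738) + 16293)*(-212090581/30290) = (19267 + 16293)*(-212090581/30290) = 35560*(-212090581/30290) = -754194106036/3029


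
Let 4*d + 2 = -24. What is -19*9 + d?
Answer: -355/2 ≈ -177.50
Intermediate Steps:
d = -13/2 (d = -½ + (¼)*(-24) = -½ - 6 = -13/2 ≈ -6.5000)
-19*9 + d = -19*9 - 13/2 = -171 - 13/2 = -355/2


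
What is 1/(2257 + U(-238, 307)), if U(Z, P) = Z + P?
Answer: 1/2326 ≈ 0.00042992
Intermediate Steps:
U(Z, P) = P + Z
1/(2257 + U(-238, 307)) = 1/(2257 + (307 - 238)) = 1/(2257 + 69) = 1/2326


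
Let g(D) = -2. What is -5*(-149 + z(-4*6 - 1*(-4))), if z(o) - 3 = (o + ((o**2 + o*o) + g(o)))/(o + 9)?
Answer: 11920/11 ≈ 1083.6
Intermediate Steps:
z(o) = 3 + (-2 + o + 2*o**2)/(9 + o) (z(o) = 3 + (o + ((o**2 + o*o) - 2))/(o + 9) = 3 + (o + ((o**2 + o**2) - 2))/(9 + o) = 3 + (o + (2*o**2 - 2))/(9 + o) = 3 + (o + (-2 + 2*o**2))/(9 + o) = 3 + (-2 + o + 2*o**2)/(9 + o))
-5*(-149 + z(-4*6 - 1*(-4))) = -5*(-149 + (25 + 2*(-4*6 - 1*(-4))**2 + 4*(-4*6 - 1*(-4)))/(9 + (-4*6 - 1*(-4)))) = -5*(-149 + (25 + 2*(-24 + 4)**2 + 4*(-24 + 4))/(9 + (-24 + 4))) = -5*(-149 + (25 + 2*(-20)**2 + 4*(-20))/(9 - 20)) = -5*(-149 + (25 + 2*400 - 80)/(-11)) = -5*(-149 - (25 + 800 - 80)/11) = -5*(-149 - 1/11*745) = -5*(-149 - 745/11) = -5*(-2384/11) = 11920/11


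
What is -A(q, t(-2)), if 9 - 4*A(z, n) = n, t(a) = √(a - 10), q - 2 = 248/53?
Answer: -9/4 + I*√3/2 ≈ -2.25 + 0.86602*I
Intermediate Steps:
q = 354/53 (q = 2 + 248/53 = 354/53 ≈ 6.6792)
t(a) = √(-10 + a)
A(z, n) = 9/4 - n/4
-A(q, t(-2)) = -(9/4 - √(-10 - 2)/4) = -(9/4 - I*√3/2) = -9/4 + I*√3/2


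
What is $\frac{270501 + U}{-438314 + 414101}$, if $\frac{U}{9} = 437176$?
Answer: $- \frac{1401695}{8071} \approx -173.67$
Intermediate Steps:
$U = 3934584$ ($U = 9 \cdot 437176 = 3934584$)
$\frac{270501 + U}{-438314 + 414101} = \frac{270501 + 3934584}{-438314 + 414101} = \frac{4205085}{-24213} = 4205085 \left(- \frac{1}{24213}\right) = - \frac{1401695}{8071}$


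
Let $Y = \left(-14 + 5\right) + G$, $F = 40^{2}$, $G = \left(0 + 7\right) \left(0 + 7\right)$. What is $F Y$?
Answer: $64000$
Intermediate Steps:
$G = 49$ ($G = 7 \cdot 7 = 49$)
$F = 1600$
$Y = 40$ ($Y = \left(-14 + 5\right) + 49 = -9 + 49 = 40$)
$F Y = 1600 \cdot 40 = 64000$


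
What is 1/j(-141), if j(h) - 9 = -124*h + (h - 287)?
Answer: 1/17065 ≈ 5.8599e-5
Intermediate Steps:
j(h) = -278 - 123*h (j(h) = 9 + (-124*h + (h - 287)) = 9 + (-124*h + (-287 + h)) = 9 + (-287 - 123*h) = -278 - 123*h)
1/j(-141) = 1/(-278 - 123*(-141)) = 1/(-278 + 17343) = 1/17065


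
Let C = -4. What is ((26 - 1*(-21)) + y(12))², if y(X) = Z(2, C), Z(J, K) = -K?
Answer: 2601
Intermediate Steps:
y(X) = 4 (y(X) = -1*(-4) = 4)
((26 - 1*(-21)) + y(12))² = ((26 - 1*(-21)) + 4)² = ((26 + 21) + 4)² = (47 + 4)² = 51² = 2601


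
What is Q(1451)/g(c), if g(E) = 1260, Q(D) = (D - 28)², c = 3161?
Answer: 2024929/1260 ≈ 1607.1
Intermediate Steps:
Q(D) = (-28 + D)²
Q(1451)/g(c) = (-28 + 1451)²/1260 = 1423²*(1/1260) = 2024929*(1/1260) = 2024929/1260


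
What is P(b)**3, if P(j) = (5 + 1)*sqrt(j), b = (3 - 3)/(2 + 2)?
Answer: 0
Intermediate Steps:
b = 0 (b = 0/4 = 0*(1/4) = 0)
P(j) = 6*sqrt(j)
P(b)**3 = (6*sqrt(0))**3 = (6*0)**3 = 0**3 = 0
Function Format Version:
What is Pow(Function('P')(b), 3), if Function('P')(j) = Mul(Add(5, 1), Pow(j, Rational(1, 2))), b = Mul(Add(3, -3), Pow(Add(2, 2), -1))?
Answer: 0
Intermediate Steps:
b = 0 (b = Mul(0, Pow(4, -1)) = Mul(0, Rational(1, 4)) = 0)
Function('P')(j) = Mul(6, Pow(j, Rational(1, 2)))
Pow(Function('P')(b), 3) = Pow(Mul(6, Pow(0, Rational(1, 2))), 3) = Pow(Mul(6, 0), 3) = Pow(0, 3) = 0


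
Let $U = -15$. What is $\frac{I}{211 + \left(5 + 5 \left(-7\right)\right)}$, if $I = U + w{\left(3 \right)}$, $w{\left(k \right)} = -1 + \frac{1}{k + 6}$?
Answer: $- \frac{143}{1629} \approx -0.087784$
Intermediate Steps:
$w{\left(k \right)} = -1 + \frac{1}{6 + k}$
$I = - \frac{143}{9}$ ($I = -15 + \frac{-5 - 3}{6 + 3} = -15 + \frac{-5 - 3}{9} = -15 + \frac{1}{9} \left(-8\right) = -15 - \frac{8}{9} = - \frac{143}{9} \approx -15.889$)
$\frac{I}{211 + \left(5 + 5 \left(-7\right)\right)} = \frac{1}{211 + \left(5 + 5 \left(-7\right)\right)} \left(- \frac{143}{9}\right) = \frac{1}{211 + \left(5 - 35\right)} \left(- \frac{143}{9}\right) = \frac{1}{211 - 30} \left(- \frac{143}{9}\right) = \frac{1}{181} \left(- \frac{143}{9}\right) = - \frac{143}{1629}$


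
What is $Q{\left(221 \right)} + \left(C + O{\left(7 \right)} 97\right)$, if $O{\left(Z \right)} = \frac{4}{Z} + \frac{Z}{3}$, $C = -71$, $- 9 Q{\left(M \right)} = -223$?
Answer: $\frac{14839}{63} \approx 235.54$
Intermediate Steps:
$Q{\left(M \right)} = \frac{223}{9}$ ($Q{\left(M \right)} = \left(- \frac{1}{9}\right) \left(-223\right) = \frac{223}{9}$)
$O{\left(Z \right)} = \frac{4}{Z} + \frac{Z}{3}$ ($O{\left(Z \right)} = \frac{4}{Z} + Z \frac{1}{3} = \frac{4}{Z} + \frac{Z}{3}$)
$Q{\left(221 \right)} + \left(C + O{\left(7 \right)} 97\right) = \frac{223}{9} - \left(71 - \left(\frac{4}{7} + \frac{1}{3} \cdot 7\right) 97\right) = \frac{223}{9} - \left(71 - \left(4 \cdot \frac{1}{7} + \frac{7}{3}\right) 97\right) = \frac{223}{9} - \left(71 - \left(\frac{4}{7} + \frac{7}{3}\right) 97\right) = \frac{223}{9} + \left(-71 + \frac{61}{21} \cdot 97\right) = \frac{223}{9} + \left(-71 + \frac{5917}{21}\right) = \frac{223}{9} + \frac{4426}{21} = \frac{14839}{63}$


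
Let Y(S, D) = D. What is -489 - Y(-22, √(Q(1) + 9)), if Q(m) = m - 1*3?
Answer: -489 - √7 ≈ -491.65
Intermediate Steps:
Q(m) = -3 + m (Q(m) = m - 3 = -3 + m)
-489 - Y(-22, √(Q(1) + 9)) = -489 - √((-3 + 1) + 9) = -489 - √(-2 + 9) = -489 - √7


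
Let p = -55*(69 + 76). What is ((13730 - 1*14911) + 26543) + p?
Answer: 17387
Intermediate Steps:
p = -7975 (p = -55*145 = -7975)
((13730 - 1*14911) + 26543) + p = ((13730 - 1*14911) + 26543) - 7975 = ((13730 - 14911) + 26543) - 7975 = (-1181 + 26543) - 7975 = 25362 - 7975 = 17387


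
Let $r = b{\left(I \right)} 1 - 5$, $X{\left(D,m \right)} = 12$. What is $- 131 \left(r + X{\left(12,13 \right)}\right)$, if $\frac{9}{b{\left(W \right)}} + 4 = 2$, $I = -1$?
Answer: $- \frac{655}{2} \approx -327.5$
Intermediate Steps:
$b{\left(W \right)} = - \frac{9}{2}$ ($b{\left(W \right)} = \frac{9}{-4 + 2} = \frac{9}{-2} = 9 \left(- \frac{1}{2}\right) = - \frac{9}{2}$)
$r = - \frac{19}{2}$ ($r = \left(- \frac{9}{2}\right) 1 - 5 = - \frac{9}{2} - 5 = - \frac{19}{2} \approx -9.5$)
$- 131 \left(r + X{\left(12,13 \right)}\right) = - 131 \left(- \frac{19}{2} + 12\right) = \left(-131\right) \frac{5}{2} = - \frac{655}{2}$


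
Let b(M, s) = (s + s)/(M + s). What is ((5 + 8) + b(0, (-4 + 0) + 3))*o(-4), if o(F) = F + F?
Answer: -120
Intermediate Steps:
o(F) = 2*F
b(M, s) = 2*s/(M + s) (b(M, s) = (2*s)/(M + s) = 2*s/(M + s))
((5 + 8) + b(0, (-4 + 0) + 3))*o(-4) = ((5 + 8) + 2*((-4 + 0) + 3)/(0 + ((-4 + 0) + 3)))*(2*(-4)) = (13 + 2*(-4 + 3)/(0 + (-4 + 3)))*(-8) = (13 + 2*(-1)/(0 - 1))*(-8) = (13 + 2*(-1)/(-1))*(-8) = (13 + 2*(-1)*(-1))*(-8) = (13 + 2)*(-8) = 15*(-8) = -120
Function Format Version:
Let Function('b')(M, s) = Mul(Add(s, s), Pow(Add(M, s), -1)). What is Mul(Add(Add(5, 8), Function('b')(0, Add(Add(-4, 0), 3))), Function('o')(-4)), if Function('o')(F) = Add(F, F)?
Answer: -120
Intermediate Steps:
Function('o')(F) = Mul(2, F)
Function('b')(M, s) = Mul(2, s, Pow(Add(M, s), -1)) (Function('b')(M, s) = Mul(Mul(2, s), Pow(Add(M, s), -1)) = Mul(2, s, Pow(Add(M, s), -1)))
Mul(Add(Add(5, 8), Function('b')(0, Add(Add(-4, 0), 3))), Function('o')(-4)) = Mul(Add(Add(5, 8), Mul(2, Add(Add(-4, 0), 3), Pow(Add(0, Add(Add(-4, 0), 3)), -1))), Mul(2, -4)) = Mul(Add(13, Mul(2, Add(-4, 3), Pow(Add(0, Add(-4, 3)), -1))), -8) = Mul(Add(13, Mul(2, -1, Pow(Add(0, -1), -1))), -8) = Mul(Add(13, Mul(2, -1, Pow(-1, -1))), -8) = Mul(Add(13, Mul(2, -1, -1)), -8) = Mul(Add(13, 2), -8) = Mul(15, -8) = -120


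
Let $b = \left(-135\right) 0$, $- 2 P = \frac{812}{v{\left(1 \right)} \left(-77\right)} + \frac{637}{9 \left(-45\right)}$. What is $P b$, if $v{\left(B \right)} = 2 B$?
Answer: $0$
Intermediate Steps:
$P = \frac{30497}{8910}$ ($P = - \frac{\frac{812}{2 \cdot 1 \left(-77\right)} + \frac{637}{9 \left(-45\right)}}{2} = - \frac{\frac{812}{2 \left(-77\right)} + \frac{637}{-405}}{2} = - \frac{\frac{812}{-154} + 637 \left(- \frac{1}{405}\right)}{2} = - \frac{812 \left(- \frac{1}{154}\right) - \frac{637}{405}}{2} = - \frac{- \frac{58}{11} - \frac{637}{405}}{2} = \left(- \frac{1}{2}\right) \left(- \frac{30497}{4455}\right) = \frac{30497}{8910} \approx 3.4228$)
$b = 0$
$P b = \frac{30497}{8910} \cdot 0 = 0$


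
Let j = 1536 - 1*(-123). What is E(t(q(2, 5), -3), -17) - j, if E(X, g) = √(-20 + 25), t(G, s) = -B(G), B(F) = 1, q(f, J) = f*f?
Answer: -1659 + √5 ≈ -1656.8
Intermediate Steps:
q(f, J) = f²
t(G, s) = -1 (t(G, s) = -1*1 = -1)
j = 1659 (j = 1536 + 123 = 1659)
E(X, g) = √5
E(t(q(2, 5), -3), -17) - j = √5 - 1*1659 = √5 - 1659 = -1659 + √5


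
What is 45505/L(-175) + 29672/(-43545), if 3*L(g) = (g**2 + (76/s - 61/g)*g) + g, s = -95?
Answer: 5038689187/1329385305 ≈ 3.7902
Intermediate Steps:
L(g) = g/3 + g**2/3 + g*(-4/5 - 61/g)/3 (L(g) = ((g**2 + (76/(-95) - 61/g)*g) + g)/3 = ((g**2 + (76*(-1/95) - 61/g)*g) + g)/3 = ((g**2 + (-4/5 - 61/g)*g) + g)/3 = ((g**2 + g*(-4/5 - 61/g)) + g)/3 = (g + g**2 + g*(-4/5 - 61/g))/3 = g/3 + g**2/3 + g*(-4/5 - 61/g)/3)
45505/L(-175) + 29672/(-43545) = 45505/(-61/3 + (1/3)*(-175)**2 + (1/15)*(-175)) + 29672/(-43545) = 45505/(-61/3 + (1/3)*30625 - 35/3) + 29672*(-1/43545) = 45505/(-61/3 + 30625/3 - 35/3) - 29672/43545 = 45505/(30529/3) - 29672/43545 = 45505*(3/30529) - 29672/43545 = 136515/30529 - 29672/43545 = 5038689187/1329385305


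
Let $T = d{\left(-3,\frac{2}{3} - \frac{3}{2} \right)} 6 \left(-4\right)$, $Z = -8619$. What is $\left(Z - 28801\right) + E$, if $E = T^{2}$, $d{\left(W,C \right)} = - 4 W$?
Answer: $45524$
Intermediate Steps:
$T = -288$ ($T = \left(-4\right) \left(-3\right) 6 \left(-4\right) = 12 \cdot 6 \left(-4\right) = 72 \left(-4\right) = -288$)
$E = 82944$ ($E = \left(-288\right)^{2} = 82944$)
$\left(Z - 28801\right) + E = \left(-8619 - 28801\right) + 82944 = -37420 + 82944 = 45524$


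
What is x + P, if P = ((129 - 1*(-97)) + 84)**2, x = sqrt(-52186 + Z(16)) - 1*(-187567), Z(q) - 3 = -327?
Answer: 283667 + I*sqrt(52510) ≈ 2.8367e+5 + 229.15*I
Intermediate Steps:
Z(q) = -324 (Z(q) = 3 - 327 = -324)
x = 187567 + I*sqrt(52510) (x = sqrt(-52186 - 324) - 1*(-187567) = sqrt(-52510) + 187567 = I*sqrt(52510) + 187567 = 187567 + I*sqrt(52510) ≈ 1.8757e+5 + 229.15*I)
P = 96100 (P = ((129 + 97) + 84)**2 = (226 + 84)**2 = 310**2 = 96100)
x + P = (187567 + I*sqrt(52510)) + 96100 = 283667 + I*sqrt(52510)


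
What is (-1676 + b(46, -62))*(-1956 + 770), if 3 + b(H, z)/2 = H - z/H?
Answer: 43298488/23 ≈ 1.8825e+6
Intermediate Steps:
b(H, z) = -6 + 2*H - 2*z/H (b(H, z) = -6 + 2*(H - z/H) = -6 + (2*H - 2*z/H) = -6 + 2*H - 2*z/H)
(-1676 + b(46, -62))*(-1956 + 770) = (-1676 + (-6 + 2*46 - 2*(-62)/46))*(-1956 + 770) = (-1676 + (-6 + 92 - 2*(-62)*1/46))*(-1186) = (-1676 + (-6 + 92 + 62/23))*(-1186) = (-1676 + 2040/23)*(-1186) = -36508/23*(-1186) = 43298488/23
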